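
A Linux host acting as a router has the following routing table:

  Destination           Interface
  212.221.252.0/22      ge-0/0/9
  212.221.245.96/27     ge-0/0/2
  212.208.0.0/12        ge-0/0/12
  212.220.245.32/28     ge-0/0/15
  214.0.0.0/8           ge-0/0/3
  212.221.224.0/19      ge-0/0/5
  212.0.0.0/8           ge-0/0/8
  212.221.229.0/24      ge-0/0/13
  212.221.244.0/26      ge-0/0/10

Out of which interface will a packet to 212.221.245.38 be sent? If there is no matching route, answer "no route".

Routes whose prefix contains 212.221.245.38:
  212.0.0.0/8 (212.0.0.0 - 212.255.255.255) -> ge-0/0/8
  212.208.0.0/12 (212.208.0.0 - 212.223.255.255) -> ge-0/0/12
  212.221.224.0/19 (212.221.224.0 - 212.221.255.255) -> ge-0/0/5
More-specific entries that do NOT match:
  212.220.245.32/28 (212.220.245.32 - 212.220.245.47) does not contain 212.221.245.38
  212.221.245.96/27 (212.221.245.96 - 212.221.245.127) does not contain 212.221.245.38
  212.221.244.0/26 (212.221.244.0 - 212.221.244.63) does not contain 212.221.245.38
  212.221.229.0/24 (212.221.229.0 - 212.221.229.255) does not contain 212.221.245.38
  212.221.252.0/22 (212.221.252.0 - 212.221.255.255) does not contain 212.221.245.38
Longest matching prefix is /19 -> interface ge-0/0/5.

ge-0/0/5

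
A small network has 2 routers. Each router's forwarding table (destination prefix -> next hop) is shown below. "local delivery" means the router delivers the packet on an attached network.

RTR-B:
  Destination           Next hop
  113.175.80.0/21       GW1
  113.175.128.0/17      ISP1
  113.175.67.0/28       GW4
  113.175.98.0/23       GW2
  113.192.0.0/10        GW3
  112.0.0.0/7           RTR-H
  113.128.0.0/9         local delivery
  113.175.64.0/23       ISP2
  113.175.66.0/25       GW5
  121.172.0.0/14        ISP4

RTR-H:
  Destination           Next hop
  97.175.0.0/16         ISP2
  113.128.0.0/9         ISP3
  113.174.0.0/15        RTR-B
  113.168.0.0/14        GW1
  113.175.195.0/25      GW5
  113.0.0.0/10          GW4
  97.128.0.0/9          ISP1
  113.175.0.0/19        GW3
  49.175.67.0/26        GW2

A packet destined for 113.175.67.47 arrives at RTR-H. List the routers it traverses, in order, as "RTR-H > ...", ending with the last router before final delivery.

At RTR-H: longest match for 113.175.67.47 is 113.174.0.0/15 -> RTR-B
At RTR-B: longest match for 113.175.67.47 is 113.128.0.0/9 -> local delivery

RTR-H > RTR-B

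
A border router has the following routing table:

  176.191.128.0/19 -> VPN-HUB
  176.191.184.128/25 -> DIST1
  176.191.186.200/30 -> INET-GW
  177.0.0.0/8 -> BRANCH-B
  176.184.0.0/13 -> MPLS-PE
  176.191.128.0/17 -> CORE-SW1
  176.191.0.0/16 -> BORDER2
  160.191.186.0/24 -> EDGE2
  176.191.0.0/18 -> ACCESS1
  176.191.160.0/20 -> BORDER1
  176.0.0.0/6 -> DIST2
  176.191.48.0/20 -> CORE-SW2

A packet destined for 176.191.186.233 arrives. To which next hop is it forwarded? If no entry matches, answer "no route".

CORE-SW1

Routes whose prefix contains 176.191.186.233:
  176.0.0.0/6 (176.0.0.0 - 179.255.255.255) -> DIST2
  176.184.0.0/13 (176.184.0.0 - 176.191.255.255) -> MPLS-PE
  176.191.0.0/16 (176.191.0.0 - 176.191.255.255) -> BORDER2
  176.191.128.0/17 (176.191.128.0 - 176.191.255.255) -> CORE-SW1
More-specific entries that do NOT match:
  176.191.186.200/30 (176.191.186.200 - 176.191.186.203) does not contain 176.191.186.233
  176.191.184.128/25 (176.191.184.128 - 176.191.184.255) does not contain 176.191.186.233
  160.191.186.0/24 (160.191.186.0 - 160.191.186.255) does not contain 176.191.186.233
  176.191.160.0/20 (176.191.160.0 - 176.191.175.255) does not contain 176.191.186.233
  176.191.48.0/20 (176.191.48.0 - 176.191.63.255) does not contain 176.191.186.233
  176.191.128.0/19 (176.191.128.0 - 176.191.159.255) does not contain 176.191.186.233
  176.191.0.0/18 (176.191.0.0 - 176.191.63.255) does not contain 176.191.186.233
Longest matching prefix is /17 -> next hop CORE-SW1.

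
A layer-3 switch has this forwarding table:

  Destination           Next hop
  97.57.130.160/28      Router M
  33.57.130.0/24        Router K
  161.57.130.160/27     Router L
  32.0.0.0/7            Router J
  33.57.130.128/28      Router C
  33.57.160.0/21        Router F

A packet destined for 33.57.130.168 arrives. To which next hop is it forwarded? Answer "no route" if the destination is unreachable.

Routes whose prefix contains 33.57.130.168:
  32.0.0.0/7 (32.0.0.0 - 33.255.255.255) -> Router J
  33.57.130.0/24 (33.57.130.0 - 33.57.130.255) -> Router K
More-specific entries that do NOT match:
  97.57.130.160/28 (97.57.130.160 - 97.57.130.175) does not contain 33.57.130.168
  33.57.130.128/28 (33.57.130.128 - 33.57.130.143) does not contain 33.57.130.168
  161.57.130.160/27 (161.57.130.160 - 161.57.130.191) does not contain 33.57.130.168
Longest matching prefix is /24 -> next hop Router K.

Router K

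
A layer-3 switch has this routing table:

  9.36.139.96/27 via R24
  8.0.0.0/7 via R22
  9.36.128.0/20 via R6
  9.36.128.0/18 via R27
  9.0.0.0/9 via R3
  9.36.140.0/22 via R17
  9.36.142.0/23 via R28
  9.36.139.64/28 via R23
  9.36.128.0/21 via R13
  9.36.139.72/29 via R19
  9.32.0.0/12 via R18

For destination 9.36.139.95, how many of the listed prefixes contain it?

Prefixes containing 9.36.139.95:
  8.0.0.0/7 (8.0.0.0 - 9.255.255.255)
  9.0.0.0/9 (9.0.0.0 - 9.127.255.255)
  9.32.0.0/12 (9.32.0.0 - 9.47.255.255)
  9.36.128.0/18 (9.36.128.0 - 9.36.191.255)
  9.36.128.0/20 (9.36.128.0 - 9.36.143.255)
Total matching entries: 5.

5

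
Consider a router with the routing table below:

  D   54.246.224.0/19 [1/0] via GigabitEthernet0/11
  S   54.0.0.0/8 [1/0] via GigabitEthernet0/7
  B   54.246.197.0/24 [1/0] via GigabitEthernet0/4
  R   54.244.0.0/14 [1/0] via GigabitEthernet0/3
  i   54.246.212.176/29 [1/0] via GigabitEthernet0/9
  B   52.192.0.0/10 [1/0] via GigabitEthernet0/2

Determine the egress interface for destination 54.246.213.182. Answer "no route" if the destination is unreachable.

Routes whose prefix contains 54.246.213.182:
  54.0.0.0/8 (54.0.0.0 - 54.255.255.255) -> GigabitEthernet0/7
  54.244.0.0/14 (54.244.0.0 - 54.247.255.255) -> GigabitEthernet0/3
More-specific entries that do NOT match:
  54.246.212.176/29 (54.246.212.176 - 54.246.212.183) does not contain 54.246.213.182
  54.246.197.0/24 (54.246.197.0 - 54.246.197.255) does not contain 54.246.213.182
  54.246.224.0/19 (54.246.224.0 - 54.246.255.255) does not contain 54.246.213.182
Longest matching prefix is /14 -> interface GigabitEthernet0/3.

GigabitEthernet0/3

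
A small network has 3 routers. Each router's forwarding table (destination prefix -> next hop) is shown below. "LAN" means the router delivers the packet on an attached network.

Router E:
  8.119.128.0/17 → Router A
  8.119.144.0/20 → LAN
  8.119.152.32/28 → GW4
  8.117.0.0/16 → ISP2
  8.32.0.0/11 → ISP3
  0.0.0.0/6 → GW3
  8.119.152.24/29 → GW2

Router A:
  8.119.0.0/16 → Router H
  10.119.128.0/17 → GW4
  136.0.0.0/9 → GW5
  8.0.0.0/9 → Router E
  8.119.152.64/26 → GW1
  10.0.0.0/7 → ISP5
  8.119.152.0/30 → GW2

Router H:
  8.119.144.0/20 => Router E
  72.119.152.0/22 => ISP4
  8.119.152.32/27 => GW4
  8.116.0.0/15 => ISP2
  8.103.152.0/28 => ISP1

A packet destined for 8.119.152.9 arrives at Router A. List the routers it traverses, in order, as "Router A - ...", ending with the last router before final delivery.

Router A - Router H - Router E

At Router A: longest match for 8.119.152.9 is 8.119.0.0/16 -> Router H
At Router H: longest match for 8.119.152.9 is 8.119.144.0/20 -> Router E
At Router E: longest match for 8.119.152.9 is 8.119.144.0/20 -> LAN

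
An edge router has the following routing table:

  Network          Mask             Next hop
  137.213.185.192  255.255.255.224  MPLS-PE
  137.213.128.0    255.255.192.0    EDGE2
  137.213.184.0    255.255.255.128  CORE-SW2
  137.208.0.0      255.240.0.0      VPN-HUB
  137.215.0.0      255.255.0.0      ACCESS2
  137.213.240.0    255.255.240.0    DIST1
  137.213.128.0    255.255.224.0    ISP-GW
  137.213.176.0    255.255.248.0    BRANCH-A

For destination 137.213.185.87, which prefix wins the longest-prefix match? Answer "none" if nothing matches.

Entries matching 137.213.185.87:
  137.208.0.0/12 (137.208.0.0 - 137.223.255.255)
  137.213.128.0/18 (137.213.128.0 - 137.213.191.255)
Most specific is 137.213.128.0/18.

137.213.128.0/18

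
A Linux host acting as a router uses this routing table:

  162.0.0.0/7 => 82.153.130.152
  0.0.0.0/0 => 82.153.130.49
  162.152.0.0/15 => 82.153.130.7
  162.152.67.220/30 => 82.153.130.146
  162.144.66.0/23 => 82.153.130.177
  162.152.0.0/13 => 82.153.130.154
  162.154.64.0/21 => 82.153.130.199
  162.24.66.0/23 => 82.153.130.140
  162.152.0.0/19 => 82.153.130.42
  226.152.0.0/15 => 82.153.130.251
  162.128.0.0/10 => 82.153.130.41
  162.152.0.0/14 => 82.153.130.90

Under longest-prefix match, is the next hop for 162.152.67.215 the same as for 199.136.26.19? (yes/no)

162.152.67.215: longest match 162.152.0.0/15 -> 82.153.130.7
199.136.26.19: longest match 0.0.0.0/0 -> 82.153.130.49

no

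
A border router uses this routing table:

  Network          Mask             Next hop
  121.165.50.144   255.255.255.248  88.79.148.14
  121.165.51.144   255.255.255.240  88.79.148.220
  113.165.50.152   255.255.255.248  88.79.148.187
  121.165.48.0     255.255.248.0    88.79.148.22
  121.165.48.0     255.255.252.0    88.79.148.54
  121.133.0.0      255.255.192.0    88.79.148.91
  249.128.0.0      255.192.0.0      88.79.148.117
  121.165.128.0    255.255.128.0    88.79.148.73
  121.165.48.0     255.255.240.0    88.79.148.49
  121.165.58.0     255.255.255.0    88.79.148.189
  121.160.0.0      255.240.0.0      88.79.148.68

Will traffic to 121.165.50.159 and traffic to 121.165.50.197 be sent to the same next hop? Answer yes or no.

121.165.50.159: longest match 121.165.48.0/22 -> 88.79.148.54
121.165.50.197: longest match 121.165.48.0/22 -> 88.79.148.54

yes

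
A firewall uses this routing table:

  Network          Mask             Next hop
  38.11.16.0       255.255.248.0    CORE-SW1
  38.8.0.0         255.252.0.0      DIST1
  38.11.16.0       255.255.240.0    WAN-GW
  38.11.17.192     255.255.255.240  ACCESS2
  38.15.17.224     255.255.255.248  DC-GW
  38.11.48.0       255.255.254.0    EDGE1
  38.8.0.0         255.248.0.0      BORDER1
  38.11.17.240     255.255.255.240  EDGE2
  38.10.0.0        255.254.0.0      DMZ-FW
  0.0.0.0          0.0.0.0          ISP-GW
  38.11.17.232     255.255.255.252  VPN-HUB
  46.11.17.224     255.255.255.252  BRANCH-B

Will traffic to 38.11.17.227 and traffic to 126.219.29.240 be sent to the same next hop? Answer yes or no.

no

38.11.17.227: longest match 38.11.16.0/21 -> CORE-SW1
126.219.29.240: longest match 0.0.0.0/0 -> ISP-GW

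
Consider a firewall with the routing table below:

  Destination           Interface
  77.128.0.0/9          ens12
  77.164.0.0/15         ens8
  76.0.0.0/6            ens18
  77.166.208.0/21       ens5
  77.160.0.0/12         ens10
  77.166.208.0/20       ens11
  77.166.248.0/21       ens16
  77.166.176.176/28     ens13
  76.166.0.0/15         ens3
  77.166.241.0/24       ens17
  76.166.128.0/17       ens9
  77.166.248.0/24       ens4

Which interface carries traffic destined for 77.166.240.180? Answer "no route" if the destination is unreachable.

Routes whose prefix contains 77.166.240.180:
  76.0.0.0/6 (76.0.0.0 - 79.255.255.255) -> ens18
  77.128.0.0/9 (77.128.0.0 - 77.255.255.255) -> ens12
  77.160.0.0/12 (77.160.0.0 - 77.175.255.255) -> ens10
More-specific entries that do NOT match:
  77.166.176.176/28 (77.166.176.176 - 77.166.176.191) does not contain 77.166.240.180
  77.166.241.0/24 (77.166.241.0 - 77.166.241.255) does not contain 77.166.240.180
  77.166.248.0/24 (77.166.248.0 - 77.166.248.255) does not contain 77.166.240.180
  77.166.208.0/21 (77.166.208.0 - 77.166.215.255) does not contain 77.166.240.180
  77.166.248.0/21 (77.166.248.0 - 77.166.255.255) does not contain 77.166.240.180
  77.166.208.0/20 (77.166.208.0 - 77.166.223.255) does not contain 77.166.240.180
  76.166.128.0/17 (76.166.128.0 - 76.166.255.255) does not contain 77.166.240.180
  77.164.0.0/15 (77.164.0.0 - 77.165.255.255) does not contain 77.166.240.180
  76.166.0.0/15 (76.166.0.0 - 76.167.255.255) does not contain 77.166.240.180
Longest matching prefix is /12 -> interface ens10.

ens10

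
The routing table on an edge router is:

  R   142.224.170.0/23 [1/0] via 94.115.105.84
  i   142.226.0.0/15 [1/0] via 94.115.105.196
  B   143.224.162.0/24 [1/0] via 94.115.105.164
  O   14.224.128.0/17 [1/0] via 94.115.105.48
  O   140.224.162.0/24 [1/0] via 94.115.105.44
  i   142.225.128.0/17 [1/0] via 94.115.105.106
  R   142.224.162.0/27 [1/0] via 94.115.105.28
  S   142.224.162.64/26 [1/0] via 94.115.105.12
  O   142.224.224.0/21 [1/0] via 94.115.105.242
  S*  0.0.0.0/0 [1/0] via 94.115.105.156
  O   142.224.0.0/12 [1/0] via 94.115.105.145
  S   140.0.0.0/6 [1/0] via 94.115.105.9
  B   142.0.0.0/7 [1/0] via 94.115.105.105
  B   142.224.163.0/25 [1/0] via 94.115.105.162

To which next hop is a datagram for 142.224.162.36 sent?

Routes whose prefix contains 142.224.162.36:
  0.0.0.0/0 (default, matches everything) -> 94.115.105.156
  140.0.0.0/6 (140.0.0.0 - 143.255.255.255) -> 94.115.105.9
  142.0.0.0/7 (142.0.0.0 - 143.255.255.255) -> 94.115.105.105
  142.224.0.0/12 (142.224.0.0 - 142.239.255.255) -> 94.115.105.145
More-specific entries that do NOT match:
  142.224.162.0/27 (142.224.162.0 - 142.224.162.31) does not contain 142.224.162.36
  142.224.162.64/26 (142.224.162.64 - 142.224.162.127) does not contain 142.224.162.36
  142.224.163.0/25 (142.224.163.0 - 142.224.163.127) does not contain 142.224.162.36
  143.224.162.0/24 (143.224.162.0 - 143.224.162.255) does not contain 142.224.162.36
  140.224.162.0/24 (140.224.162.0 - 140.224.162.255) does not contain 142.224.162.36
  142.224.170.0/23 (142.224.170.0 - 142.224.171.255) does not contain 142.224.162.36
  142.224.224.0/21 (142.224.224.0 - 142.224.231.255) does not contain 142.224.162.36
  14.224.128.0/17 (14.224.128.0 - 14.224.255.255) does not contain 142.224.162.36
  142.225.128.0/17 (142.225.128.0 - 142.225.255.255) does not contain 142.224.162.36
  142.226.0.0/15 (142.226.0.0 - 142.227.255.255) does not contain 142.224.162.36
Longest matching prefix is /12 -> next hop 94.115.105.145.

94.115.105.145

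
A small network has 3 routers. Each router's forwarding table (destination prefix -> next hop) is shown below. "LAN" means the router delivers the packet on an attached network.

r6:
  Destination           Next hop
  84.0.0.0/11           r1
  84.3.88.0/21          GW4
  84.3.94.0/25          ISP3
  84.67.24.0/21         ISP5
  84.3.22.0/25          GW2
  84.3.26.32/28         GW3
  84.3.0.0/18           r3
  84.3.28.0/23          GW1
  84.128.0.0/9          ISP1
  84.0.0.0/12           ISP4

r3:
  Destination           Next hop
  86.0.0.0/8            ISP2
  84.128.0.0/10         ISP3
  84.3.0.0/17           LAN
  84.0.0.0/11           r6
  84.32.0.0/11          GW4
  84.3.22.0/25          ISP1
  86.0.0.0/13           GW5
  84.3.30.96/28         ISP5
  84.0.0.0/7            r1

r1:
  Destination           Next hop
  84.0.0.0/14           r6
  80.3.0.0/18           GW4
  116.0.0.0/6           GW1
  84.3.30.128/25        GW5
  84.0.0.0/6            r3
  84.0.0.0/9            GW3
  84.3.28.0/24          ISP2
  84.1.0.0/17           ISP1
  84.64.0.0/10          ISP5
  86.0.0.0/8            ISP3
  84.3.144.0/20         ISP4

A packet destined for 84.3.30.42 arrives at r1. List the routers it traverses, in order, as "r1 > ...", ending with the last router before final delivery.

r1 > r6 > r3

At r1: longest match for 84.3.30.42 is 84.0.0.0/14 -> r6
At r6: longest match for 84.3.30.42 is 84.3.0.0/18 -> r3
At r3: longest match for 84.3.30.42 is 84.3.0.0/17 -> LAN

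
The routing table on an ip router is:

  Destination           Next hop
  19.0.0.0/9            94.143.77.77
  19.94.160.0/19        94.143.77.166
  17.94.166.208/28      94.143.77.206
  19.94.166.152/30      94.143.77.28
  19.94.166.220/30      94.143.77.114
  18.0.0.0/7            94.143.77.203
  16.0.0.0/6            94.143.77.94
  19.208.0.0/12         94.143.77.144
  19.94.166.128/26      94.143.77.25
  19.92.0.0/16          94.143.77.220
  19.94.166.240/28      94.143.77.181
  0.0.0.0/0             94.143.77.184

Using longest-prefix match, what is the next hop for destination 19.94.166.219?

94.143.77.166

Routes whose prefix contains 19.94.166.219:
  0.0.0.0/0 (default, matches everything) -> 94.143.77.184
  16.0.0.0/6 (16.0.0.0 - 19.255.255.255) -> 94.143.77.94
  18.0.0.0/7 (18.0.0.0 - 19.255.255.255) -> 94.143.77.203
  19.0.0.0/9 (19.0.0.0 - 19.127.255.255) -> 94.143.77.77
  19.94.160.0/19 (19.94.160.0 - 19.94.191.255) -> 94.143.77.166
More-specific entries that do NOT match:
  19.94.166.152/30 (19.94.166.152 - 19.94.166.155) does not contain 19.94.166.219
  19.94.166.220/30 (19.94.166.220 - 19.94.166.223) does not contain 19.94.166.219
  17.94.166.208/28 (17.94.166.208 - 17.94.166.223) does not contain 19.94.166.219
  19.94.166.240/28 (19.94.166.240 - 19.94.166.255) does not contain 19.94.166.219
  19.94.166.128/26 (19.94.166.128 - 19.94.166.191) does not contain 19.94.166.219
Longest matching prefix is /19 -> next hop 94.143.77.166.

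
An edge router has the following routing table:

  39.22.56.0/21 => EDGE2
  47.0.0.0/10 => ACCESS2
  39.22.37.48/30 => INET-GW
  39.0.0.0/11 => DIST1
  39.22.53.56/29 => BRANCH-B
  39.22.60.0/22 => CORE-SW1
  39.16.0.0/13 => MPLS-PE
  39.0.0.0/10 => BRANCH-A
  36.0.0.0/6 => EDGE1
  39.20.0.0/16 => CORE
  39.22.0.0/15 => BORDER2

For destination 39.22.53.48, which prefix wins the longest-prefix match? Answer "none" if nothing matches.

Entries matching 39.22.53.48:
  36.0.0.0/6 (36.0.0.0 - 39.255.255.255)
  39.0.0.0/10 (39.0.0.0 - 39.63.255.255)
  39.0.0.0/11 (39.0.0.0 - 39.31.255.255)
  39.16.0.0/13 (39.16.0.0 - 39.23.255.255)
  39.22.0.0/15 (39.22.0.0 - 39.23.255.255)
Most specific is 39.22.0.0/15.

39.22.0.0/15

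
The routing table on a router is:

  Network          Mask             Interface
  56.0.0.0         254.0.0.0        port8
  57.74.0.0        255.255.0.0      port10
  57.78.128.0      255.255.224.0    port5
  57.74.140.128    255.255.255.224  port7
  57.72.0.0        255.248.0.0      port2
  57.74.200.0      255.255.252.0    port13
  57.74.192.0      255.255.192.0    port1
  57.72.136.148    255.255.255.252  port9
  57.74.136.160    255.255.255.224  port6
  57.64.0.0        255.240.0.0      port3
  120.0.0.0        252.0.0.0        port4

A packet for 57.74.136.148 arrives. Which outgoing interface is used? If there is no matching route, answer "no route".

Routes whose prefix contains 57.74.136.148:
  56.0.0.0/7 (56.0.0.0 - 57.255.255.255) -> port8
  57.64.0.0/12 (57.64.0.0 - 57.79.255.255) -> port3
  57.72.0.0/13 (57.72.0.0 - 57.79.255.255) -> port2
  57.74.0.0/16 (57.74.0.0 - 57.74.255.255) -> port10
More-specific entries that do NOT match:
  57.72.136.148/30 (57.72.136.148 - 57.72.136.151) does not contain 57.74.136.148
  57.74.140.128/27 (57.74.140.128 - 57.74.140.159) does not contain 57.74.136.148
  57.74.136.160/27 (57.74.136.160 - 57.74.136.191) does not contain 57.74.136.148
  57.74.200.0/22 (57.74.200.0 - 57.74.203.255) does not contain 57.74.136.148
  57.78.128.0/19 (57.78.128.0 - 57.78.159.255) does not contain 57.74.136.148
  57.74.192.0/18 (57.74.192.0 - 57.74.255.255) does not contain 57.74.136.148
Longest matching prefix is /16 -> interface port10.

port10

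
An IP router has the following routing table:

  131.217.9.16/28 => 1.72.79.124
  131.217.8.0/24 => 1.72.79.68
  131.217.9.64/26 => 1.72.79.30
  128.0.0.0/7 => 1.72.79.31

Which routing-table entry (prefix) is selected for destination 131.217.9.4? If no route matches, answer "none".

131.217.9.4 is outside every listed prefix and there is no default route.

none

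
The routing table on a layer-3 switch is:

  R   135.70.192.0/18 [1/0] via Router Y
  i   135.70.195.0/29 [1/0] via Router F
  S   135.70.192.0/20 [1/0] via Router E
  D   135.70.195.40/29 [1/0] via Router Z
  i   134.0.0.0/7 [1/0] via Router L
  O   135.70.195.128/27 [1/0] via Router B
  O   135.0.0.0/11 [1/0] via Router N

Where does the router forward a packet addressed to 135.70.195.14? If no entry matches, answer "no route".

Router E

Routes whose prefix contains 135.70.195.14:
  134.0.0.0/7 (134.0.0.0 - 135.255.255.255) -> Router L
  135.70.192.0/18 (135.70.192.0 - 135.70.255.255) -> Router Y
  135.70.192.0/20 (135.70.192.0 - 135.70.207.255) -> Router E
More-specific entries that do NOT match:
  135.70.195.0/29 (135.70.195.0 - 135.70.195.7) does not contain 135.70.195.14
  135.70.195.40/29 (135.70.195.40 - 135.70.195.47) does not contain 135.70.195.14
  135.70.195.128/27 (135.70.195.128 - 135.70.195.159) does not contain 135.70.195.14
Longest matching prefix is /20 -> next hop Router E.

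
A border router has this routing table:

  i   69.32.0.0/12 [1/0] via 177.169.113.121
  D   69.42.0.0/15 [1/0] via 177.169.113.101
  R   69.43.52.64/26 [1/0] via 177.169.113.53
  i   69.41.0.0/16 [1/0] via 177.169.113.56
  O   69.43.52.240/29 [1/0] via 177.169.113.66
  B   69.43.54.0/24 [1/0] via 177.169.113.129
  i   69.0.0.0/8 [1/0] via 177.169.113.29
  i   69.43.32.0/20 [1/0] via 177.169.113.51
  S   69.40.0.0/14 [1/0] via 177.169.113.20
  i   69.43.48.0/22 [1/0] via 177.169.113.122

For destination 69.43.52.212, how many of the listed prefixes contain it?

4

Prefixes containing 69.43.52.212:
  69.0.0.0/8 (69.0.0.0 - 69.255.255.255)
  69.32.0.0/12 (69.32.0.0 - 69.47.255.255)
  69.40.0.0/14 (69.40.0.0 - 69.43.255.255)
  69.42.0.0/15 (69.42.0.0 - 69.43.255.255)
Total matching entries: 4.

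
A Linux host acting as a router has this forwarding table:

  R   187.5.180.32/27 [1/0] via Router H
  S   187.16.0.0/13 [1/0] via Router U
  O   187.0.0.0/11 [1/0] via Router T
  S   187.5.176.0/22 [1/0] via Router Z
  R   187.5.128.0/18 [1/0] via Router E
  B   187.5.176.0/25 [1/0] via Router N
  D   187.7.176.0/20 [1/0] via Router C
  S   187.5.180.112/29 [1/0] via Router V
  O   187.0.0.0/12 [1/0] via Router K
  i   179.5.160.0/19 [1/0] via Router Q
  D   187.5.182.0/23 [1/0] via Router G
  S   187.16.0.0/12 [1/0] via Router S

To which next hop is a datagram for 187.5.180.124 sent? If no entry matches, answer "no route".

Router E

Routes whose prefix contains 187.5.180.124:
  187.0.0.0/11 (187.0.0.0 - 187.31.255.255) -> Router T
  187.0.0.0/12 (187.0.0.0 - 187.15.255.255) -> Router K
  187.5.128.0/18 (187.5.128.0 - 187.5.191.255) -> Router E
More-specific entries that do NOT match:
  187.5.180.112/29 (187.5.180.112 - 187.5.180.119) does not contain 187.5.180.124
  187.5.180.32/27 (187.5.180.32 - 187.5.180.63) does not contain 187.5.180.124
  187.5.176.0/25 (187.5.176.0 - 187.5.176.127) does not contain 187.5.180.124
  187.5.182.0/23 (187.5.182.0 - 187.5.183.255) does not contain 187.5.180.124
  187.5.176.0/22 (187.5.176.0 - 187.5.179.255) does not contain 187.5.180.124
  187.7.176.0/20 (187.7.176.0 - 187.7.191.255) does not contain 187.5.180.124
  179.5.160.0/19 (179.5.160.0 - 179.5.191.255) does not contain 187.5.180.124
Longest matching prefix is /18 -> next hop Router E.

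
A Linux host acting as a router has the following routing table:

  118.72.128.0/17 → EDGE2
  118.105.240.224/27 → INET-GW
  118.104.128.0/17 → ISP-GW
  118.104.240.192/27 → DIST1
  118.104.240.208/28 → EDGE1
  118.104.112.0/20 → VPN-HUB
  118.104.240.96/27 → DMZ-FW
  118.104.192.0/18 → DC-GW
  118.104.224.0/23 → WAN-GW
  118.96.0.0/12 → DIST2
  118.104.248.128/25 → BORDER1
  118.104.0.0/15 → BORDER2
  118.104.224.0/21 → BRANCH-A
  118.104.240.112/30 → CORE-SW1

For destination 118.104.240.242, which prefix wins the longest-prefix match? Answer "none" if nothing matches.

Entries matching 118.104.240.242:
  118.96.0.0/12 (118.96.0.0 - 118.111.255.255)
  118.104.0.0/15 (118.104.0.0 - 118.105.255.255)
  118.104.128.0/17 (118.104.128.0 - 118.104.255.255)
  118.104.192.0/18 (118.104.192.0 - 118.104.255.255)
Most specific is 118.104.192.0/18.

118.104.192.0/18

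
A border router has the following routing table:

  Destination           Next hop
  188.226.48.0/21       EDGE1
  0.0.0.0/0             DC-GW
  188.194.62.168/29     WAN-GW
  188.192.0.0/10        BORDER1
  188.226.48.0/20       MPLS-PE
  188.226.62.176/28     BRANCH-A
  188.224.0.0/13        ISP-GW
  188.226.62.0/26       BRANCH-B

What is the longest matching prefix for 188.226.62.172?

188.226.48.0/20

Entries matching 188.226.62.172:
  0.0.0.0/0 (default, matches everything)
  188.192.0.0/10 (188.192.0.0 - 188.255.255.255)
  188.224.0.0/13 (188.224.0.0 - 188.231.255.255)
  188.226.48.0/20 (188.226.48.0 - 188.226.63.255)
Most specific is 188.226.48.0/20.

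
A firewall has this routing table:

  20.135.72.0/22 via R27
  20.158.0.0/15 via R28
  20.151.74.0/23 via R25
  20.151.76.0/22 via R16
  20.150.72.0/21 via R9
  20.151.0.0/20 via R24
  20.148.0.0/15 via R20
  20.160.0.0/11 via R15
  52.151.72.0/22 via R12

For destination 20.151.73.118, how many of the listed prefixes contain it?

No listed prefix contains 20.151.73.118.
Total matching entries: 0.

0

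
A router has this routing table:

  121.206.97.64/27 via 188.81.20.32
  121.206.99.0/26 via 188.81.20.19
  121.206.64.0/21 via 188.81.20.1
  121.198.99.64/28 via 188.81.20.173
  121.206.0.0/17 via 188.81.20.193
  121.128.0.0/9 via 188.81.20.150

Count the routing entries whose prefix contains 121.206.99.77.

Prefixes containing 121.206.99.77:
  121.128.0.0/9 (121.128.0.0 - 121.255.255.255)
  121.206.0.0/17 (121.206.0.0 - 121.206.127.255)
Total matching entries: 2.

2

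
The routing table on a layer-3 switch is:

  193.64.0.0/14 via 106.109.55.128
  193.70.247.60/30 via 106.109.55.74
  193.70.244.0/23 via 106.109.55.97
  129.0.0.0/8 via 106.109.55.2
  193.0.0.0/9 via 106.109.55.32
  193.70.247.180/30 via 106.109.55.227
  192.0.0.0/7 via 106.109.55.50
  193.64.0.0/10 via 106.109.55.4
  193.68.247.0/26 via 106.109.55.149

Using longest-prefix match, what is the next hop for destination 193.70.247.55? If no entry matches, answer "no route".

106.109.55.4

Routes whose prefix contains 193.70.247.55:
  192.0.0.0/7 (192.0.0.0 - 193.255.255.255) -> 106.109.55.50
  193.0.0.0/9 (193.0.0.0 - 193.127.255.255) -> 106.109.55.32
  193.64.0.0/10 (193.64.0.0 - 193.127.255.255) -> 106.109.55.4
More-specific entries that do NOT match:
  193.70.247.60/30 (193.70.247.60 - 193.70.247.63) does not contain 193.70.247.55
  193.70.247.180/30 (193.70.247.180 - 193.70.247.183) does not contain 193.70.247.55
  193.68.247.0/26 (193.68.247.0 - 193.68.247.63) does not contain 193.70.247.55
  193.70.244.0/23 (193.70.244.0 - 193.70.245.255) does not contain 193.70.247.55
  193.64.0.0/14 (193.64.0.0 - 193.67.255.255) does not contain 193.70.247.55
Longest matching prefix is /10 -> next hop 106.109.55.4.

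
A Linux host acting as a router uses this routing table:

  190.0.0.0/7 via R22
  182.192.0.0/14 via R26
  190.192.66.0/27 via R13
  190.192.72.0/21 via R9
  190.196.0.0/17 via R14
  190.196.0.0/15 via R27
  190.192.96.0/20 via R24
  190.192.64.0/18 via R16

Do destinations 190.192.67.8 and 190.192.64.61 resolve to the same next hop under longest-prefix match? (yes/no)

190.192.67.8: longest match 190.192.64.0/18 -> R16
190.192.64.61: longest match 190.192.64.0/18 -> R16

yes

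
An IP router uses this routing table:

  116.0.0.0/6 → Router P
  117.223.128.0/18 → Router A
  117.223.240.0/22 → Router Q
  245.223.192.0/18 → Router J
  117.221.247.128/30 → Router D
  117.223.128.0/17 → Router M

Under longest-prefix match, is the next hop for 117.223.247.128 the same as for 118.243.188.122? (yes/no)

no

117.223.247.128: longest match 117.223.128.0/17 -> Router M
118.243.188.122: longest match 116.0.0.0/6 -> Router P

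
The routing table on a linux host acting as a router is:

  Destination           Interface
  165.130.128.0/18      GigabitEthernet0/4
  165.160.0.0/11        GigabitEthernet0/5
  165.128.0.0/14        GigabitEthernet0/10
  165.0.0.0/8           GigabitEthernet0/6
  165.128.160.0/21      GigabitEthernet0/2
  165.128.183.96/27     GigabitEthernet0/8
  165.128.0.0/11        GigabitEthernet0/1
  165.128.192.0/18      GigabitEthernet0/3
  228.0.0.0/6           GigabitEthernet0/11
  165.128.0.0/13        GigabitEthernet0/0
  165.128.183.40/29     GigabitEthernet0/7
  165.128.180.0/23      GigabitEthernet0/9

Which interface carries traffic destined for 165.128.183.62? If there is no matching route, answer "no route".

Routes whose prefix contains 165.128.183.62:
  165.0.0.0/8 (165.0.0.0 - 165.255.255.255) -> GigabitEthernet0/6
  165.128.0.0/11 (165.128.0.0 - 165.159.255.255) -> GigabitEthernet0/1
  165.128.0.0/13 (165.128.0.0 - 165.135.255.255) -> GigabitEthernet0/0
  165.128.0.0/14 (165.128.0.0 - 165.131.255.255) -> GigabitEthernet0/10
More-specific entries that do NOT match:
  165.128.183.40/29 (165.128.183.40 - 165.128.183.47) does not contain 165.128.183.62
  165.128.183.96/27 (165.128.183.96 - 165.128.183.127) does not contain 165.128.183.62
  165.128.180.0/23 (165.128.180.0 - 165.128.181.255) does not contain 165.128.183.62
  165.128.160.0/21 (165.128.160.0 - 165.128.167.255) does not contain 165.128.183.62
  165.130.128.0/18 (165.130.128.0 - 165.130.191.255) does not contain 165.128.183.62
  165.128.192.0/18 (165.128.192.0 - 165.128.255.255) does not contain 165.128.183.62
Longest matching prefix is /14 -> interface GigabitEthernet0/10.

GigabitEthernet0/10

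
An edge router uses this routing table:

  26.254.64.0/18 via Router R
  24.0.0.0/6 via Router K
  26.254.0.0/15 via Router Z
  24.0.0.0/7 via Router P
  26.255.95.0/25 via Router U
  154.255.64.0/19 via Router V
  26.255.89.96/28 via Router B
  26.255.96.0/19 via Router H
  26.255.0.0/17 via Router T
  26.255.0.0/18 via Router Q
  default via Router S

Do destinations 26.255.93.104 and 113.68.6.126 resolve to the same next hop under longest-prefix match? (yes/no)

no

26.255.93.104: longest match 26.255.0.0/17 -> Router T
113.68.6.126: longest match 0.0.0.0/0 -> Router S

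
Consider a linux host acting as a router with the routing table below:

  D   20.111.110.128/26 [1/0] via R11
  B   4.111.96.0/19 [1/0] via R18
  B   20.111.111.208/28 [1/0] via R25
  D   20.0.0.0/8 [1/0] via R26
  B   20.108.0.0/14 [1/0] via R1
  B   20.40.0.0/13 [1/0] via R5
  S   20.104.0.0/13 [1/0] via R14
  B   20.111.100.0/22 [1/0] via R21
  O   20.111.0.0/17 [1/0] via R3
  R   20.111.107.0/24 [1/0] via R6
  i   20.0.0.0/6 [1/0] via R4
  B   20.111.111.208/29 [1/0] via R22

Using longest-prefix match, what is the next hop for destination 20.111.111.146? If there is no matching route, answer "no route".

R3

Routes whose prefix contains 20.111.111.146:
  20.0.0.0/6 (20.0.0.0 - 23.255.255.255) -> R4
  20.0.0.0/8 (20.0.0.0 - 20.255.255.255) -> R26
  20.104.0.0/13 (20.104.0.0 - 20.111.255.255) -> R14
  20.108.0.0/14 (20.108.0.0 - 20.111.255.255) -> R1
  20.111.0.0/17 (20.111.0.0 - 20.111.127.255) -> R3
More-specific entries that do NOT match:
  20.111.111.208/29 (20.111.111.208 - 20.111.111.215) does not contain 20.111.111.146
  20.111.111.208/28 (20.111.111.208 - 20.111.111.223) does not contain 20.111.111.146
  20.111.110.128/26 (20.111.110.128 - 20.111.110.191) does not contain 20.111.111.146
  20.111.107.0/24 (20.111.107.0 - 20.111.107.255) does not contain 20.111.111.146
  20.111.100.0/22 (20.111.100.0 - 20.111.103.255) does not contain 20.111.111.146
  4.111.96.0/19 (4.111.96.0 - 4.111.127.255) does not contain 20.111.111.146
Longest matching prefix is /17 -> next hop R3.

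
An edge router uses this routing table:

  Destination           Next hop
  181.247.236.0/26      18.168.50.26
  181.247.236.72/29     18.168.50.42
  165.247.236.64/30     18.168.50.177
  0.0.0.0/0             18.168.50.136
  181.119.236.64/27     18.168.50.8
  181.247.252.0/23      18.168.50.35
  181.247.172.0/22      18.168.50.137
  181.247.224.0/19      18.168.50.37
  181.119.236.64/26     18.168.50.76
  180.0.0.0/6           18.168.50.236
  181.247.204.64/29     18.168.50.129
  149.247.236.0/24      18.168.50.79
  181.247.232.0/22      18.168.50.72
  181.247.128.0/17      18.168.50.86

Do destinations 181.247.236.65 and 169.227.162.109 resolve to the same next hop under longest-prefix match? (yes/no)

no

181.247.236.65: longest match 181.247.224.0/19 -> 18.168.50.37
169.227.162.109: longest match 0.0.0.0/0 -> 18.168.50.136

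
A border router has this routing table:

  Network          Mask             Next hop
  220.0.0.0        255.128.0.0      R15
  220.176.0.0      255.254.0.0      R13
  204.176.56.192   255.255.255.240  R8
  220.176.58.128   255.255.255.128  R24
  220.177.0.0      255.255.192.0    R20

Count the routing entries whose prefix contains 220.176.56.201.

1

Prefixes containing 220.176.56.201:
  220.176.0.0/15 (220.176.0.0 - 220.177.255.255)
Total matching entries: 1.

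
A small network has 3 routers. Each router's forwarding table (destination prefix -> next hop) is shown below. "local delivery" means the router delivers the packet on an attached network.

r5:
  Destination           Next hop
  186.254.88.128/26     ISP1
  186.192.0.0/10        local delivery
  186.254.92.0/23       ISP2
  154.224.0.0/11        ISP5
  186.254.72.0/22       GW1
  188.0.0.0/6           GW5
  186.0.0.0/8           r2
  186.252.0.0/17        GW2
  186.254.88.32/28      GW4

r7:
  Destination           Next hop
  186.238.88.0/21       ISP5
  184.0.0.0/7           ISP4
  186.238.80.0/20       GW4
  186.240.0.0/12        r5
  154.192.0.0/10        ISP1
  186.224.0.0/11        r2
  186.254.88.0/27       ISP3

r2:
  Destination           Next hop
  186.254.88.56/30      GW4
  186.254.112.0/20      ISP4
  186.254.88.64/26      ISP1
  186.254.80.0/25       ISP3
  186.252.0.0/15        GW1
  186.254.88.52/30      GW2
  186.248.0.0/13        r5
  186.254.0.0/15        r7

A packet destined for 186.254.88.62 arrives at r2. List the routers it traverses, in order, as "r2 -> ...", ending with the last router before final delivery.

At r2: longest match for 186.254.88.62 is 186.254.0.0/15 -> r7
At r7: longest match for 186.254.88.62 is 186.240.0.0/12 -> r5
At r5: longest match for 186.254.88.62 is 186.192.0.0/10 -> local delivery

r2 -> r7 -> r5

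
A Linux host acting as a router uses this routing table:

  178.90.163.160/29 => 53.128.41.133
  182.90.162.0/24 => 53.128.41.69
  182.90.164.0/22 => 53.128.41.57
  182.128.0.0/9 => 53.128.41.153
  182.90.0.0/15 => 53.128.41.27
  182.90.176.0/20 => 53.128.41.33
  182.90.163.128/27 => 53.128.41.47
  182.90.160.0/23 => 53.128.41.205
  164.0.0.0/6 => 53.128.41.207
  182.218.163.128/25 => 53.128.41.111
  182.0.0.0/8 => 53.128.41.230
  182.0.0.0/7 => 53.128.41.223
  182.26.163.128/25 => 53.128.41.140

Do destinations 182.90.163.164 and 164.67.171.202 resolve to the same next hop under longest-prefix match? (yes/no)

182.90.163.164: longest match 182.90.0.0/15 -> 53.128.41.27
164.67.171.202: longest match 164.0.0.0/6 -> 53.128.41.207

no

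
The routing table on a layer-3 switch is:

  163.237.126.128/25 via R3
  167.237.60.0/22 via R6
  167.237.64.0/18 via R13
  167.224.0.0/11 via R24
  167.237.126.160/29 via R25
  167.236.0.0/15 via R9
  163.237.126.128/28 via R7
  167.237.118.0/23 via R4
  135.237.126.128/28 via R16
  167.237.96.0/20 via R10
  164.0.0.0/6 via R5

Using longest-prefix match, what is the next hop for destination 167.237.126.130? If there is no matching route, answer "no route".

Routes whose prefix contains 167.237.126.130:
  164.0.0.0/6 (164.0.0.0 - 167.255.255.255) -> R5
  167.224.0.0/11 (167.224.0.0 - 167.255.255.255) -> R24
  167.236.0.0/15 (167.236.0.0 - 167.237.255.255) -> R9
  167.237.64.0/18 (167.237.64.0 - 167.237.127.255) -> R13
More-specific entries that do NOT match:
  167.237.126.160/29 (167.237.126.160 - 167.237.126.167) does not contain 167.237.126.130
  163.237.126.128/28 (163.237.126.128 - 163.237.126.143) does not contain 167.237.126.130
  135.237.126.128/28 (135.237.126.128 - 135.237.126.143) does not contain 167.237.126.130
  163.237.126.128/25 (163.237.126.128 - 163.237.126.255) does not contain 167.237.126.130
  167.237.118.0/23 (167.237.118.0 - 167.237.119.255) does not contain 167.237.126.130
  167.237.60.0/22 (167.237.60.0 - 167.237.63.255) does not contain 167.237.126.130
  167.237.96.0/20 (167.237.96.0 - 167.237.111.255) does not contain 167.237.126.130
Longest matching prefix is /18 -> next hop R13.

R13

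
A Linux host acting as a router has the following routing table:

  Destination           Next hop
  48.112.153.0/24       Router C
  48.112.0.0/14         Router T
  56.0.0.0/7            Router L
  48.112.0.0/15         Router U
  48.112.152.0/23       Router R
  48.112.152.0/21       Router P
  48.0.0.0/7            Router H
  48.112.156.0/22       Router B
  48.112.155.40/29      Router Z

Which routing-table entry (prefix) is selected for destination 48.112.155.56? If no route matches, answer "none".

48.112.152.0/21

Entries matching 48.112.155.56:
  48.0.0.0/7 (48.0.0.0 - 49.255.255.255)
  48.112.0.0/14 (48.112.0.0 - 48.115.255.255)
  48.112.0.0/15 (48.112.0.0 - 48.113.255.255)
  48.112.152.0/21 (48.112.152.0 - 48.112.159.255)
Most specific is 48.112.152.0/21.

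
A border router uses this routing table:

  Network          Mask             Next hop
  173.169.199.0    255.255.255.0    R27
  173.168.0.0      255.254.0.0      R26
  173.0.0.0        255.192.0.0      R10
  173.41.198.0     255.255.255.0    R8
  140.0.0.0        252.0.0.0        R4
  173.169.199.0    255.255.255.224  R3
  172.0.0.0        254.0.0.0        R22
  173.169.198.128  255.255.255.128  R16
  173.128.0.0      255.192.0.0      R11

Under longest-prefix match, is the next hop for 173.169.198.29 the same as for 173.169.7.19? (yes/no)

173.169.198.29: longest match 173.168.0.0/15 -> R26
173.169.7.19: longest match 173.168.0.0/15 -> R26

yes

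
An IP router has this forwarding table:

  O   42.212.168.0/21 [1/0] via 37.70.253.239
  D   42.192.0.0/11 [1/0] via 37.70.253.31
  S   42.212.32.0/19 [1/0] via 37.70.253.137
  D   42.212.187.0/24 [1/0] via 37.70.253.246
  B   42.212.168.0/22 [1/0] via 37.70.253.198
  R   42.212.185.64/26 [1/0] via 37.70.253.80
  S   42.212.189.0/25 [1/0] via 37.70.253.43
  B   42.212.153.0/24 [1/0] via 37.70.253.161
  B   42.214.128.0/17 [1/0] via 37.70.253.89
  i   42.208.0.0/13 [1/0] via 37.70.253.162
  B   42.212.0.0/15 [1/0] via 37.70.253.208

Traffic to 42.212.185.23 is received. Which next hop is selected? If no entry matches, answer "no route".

Routes whose prefix contains 42.212.185.23:
  42.192.0.0/11 (42.192.0.0 - 42.223.255.255) -> 37.70.253.31
  42.208.0.0/13 (42.208.0.0 - 42.215.255.255) -> 37.70.253.162
  42.212.0.0/15 (42.212.0.0 - 42.213.255.255) -> 37.70.253.208
More-specific entries that do NOT match:
  42.212.185.64/26 (42.212.185.64 - 42.212.185.127) does not contain 42.212.185.23
  42.212.189.0/25 (42.212.189.0 - 42.212.189.127) does not contain 42.212.185.23
  42.212.187.0/24 (42.212.187.0 - 42.212.187.255) does not contain 42.212.185.23
  42.212.153.0/24 (42.212.153.0 - 42.212.153.255) does not contain 42.212.185.23
  42.212.168.0/22 (42.212.168.0 - 42.212.171.255) does not contain 42.212.185.23
  42.212.168.0/21 (42.212.168.0 - 42.212.175.255) does not contain 42.212.185.23
  42.212.32.0/19 (42.212.32.0 - 42.212.63.255) does not contain 42.212.185.23
  42.214.128.0/17 (42.214.128.0 - 42.214.255.255) does not contain 42.212.185.23
Longest matching prefix is /15 -> next hop 37.70.253.208.

37.70.253.208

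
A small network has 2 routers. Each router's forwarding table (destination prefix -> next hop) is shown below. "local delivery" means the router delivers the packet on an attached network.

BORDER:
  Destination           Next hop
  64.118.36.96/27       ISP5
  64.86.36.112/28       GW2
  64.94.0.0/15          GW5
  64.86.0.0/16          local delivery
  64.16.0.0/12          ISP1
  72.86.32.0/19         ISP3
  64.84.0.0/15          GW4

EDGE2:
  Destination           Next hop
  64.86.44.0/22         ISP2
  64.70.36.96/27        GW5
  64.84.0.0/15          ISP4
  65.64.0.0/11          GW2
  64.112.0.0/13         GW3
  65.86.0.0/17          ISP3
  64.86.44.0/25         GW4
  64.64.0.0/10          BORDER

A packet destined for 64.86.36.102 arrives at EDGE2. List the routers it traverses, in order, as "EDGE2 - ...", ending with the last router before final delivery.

At EDGE2: longest match for 64.86.36.102 is 64.64.0.0/10 -> BORDER
At BORDER: longest match for 64.86.36.102 is 64.86.0.0/16 -> local delivery

EDGE2 - BORDER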